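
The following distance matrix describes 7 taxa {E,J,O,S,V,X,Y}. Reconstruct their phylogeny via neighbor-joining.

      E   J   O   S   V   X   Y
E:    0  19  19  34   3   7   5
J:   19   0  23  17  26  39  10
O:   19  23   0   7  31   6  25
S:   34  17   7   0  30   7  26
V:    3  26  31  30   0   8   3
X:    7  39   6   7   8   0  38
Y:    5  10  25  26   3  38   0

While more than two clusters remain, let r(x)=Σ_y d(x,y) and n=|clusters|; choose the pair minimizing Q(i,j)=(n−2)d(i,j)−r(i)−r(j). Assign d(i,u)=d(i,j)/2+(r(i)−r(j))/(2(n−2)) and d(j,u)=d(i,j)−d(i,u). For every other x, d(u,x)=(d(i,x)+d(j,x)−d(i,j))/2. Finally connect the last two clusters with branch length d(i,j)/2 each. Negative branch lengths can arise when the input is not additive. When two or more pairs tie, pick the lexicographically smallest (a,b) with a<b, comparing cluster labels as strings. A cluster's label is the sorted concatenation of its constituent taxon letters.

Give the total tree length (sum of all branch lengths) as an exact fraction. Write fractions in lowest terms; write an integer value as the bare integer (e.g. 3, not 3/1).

1395/32

step 1: merge (O,S) at d=7, Q=-197; branch lengths O→5/2, S→9/2; new cluster OS
  updated: d(E,OS)=23, d(J,OS)=33/2, d(OS,V)=27, d(OS,X)=3, d(OS,Y)=22
step 2: merge (OS,X) at d=3, Q=-349/2; branch lengths OS→17/16, X→31/16; new cluster OSX
  updated: d(E,OSX)=27/2, d(J,OSX)=105/4, d(OSX,V)=16, d(OSX,Y)=57/2
step 3: merge (J,Y) at d=10, Q=-391/4; branch lengths J→259/24, Y→-19/24; new cluster JY
  updated: d(E,JY)=7, d(JY,OSX)=179/8, d(JY,V)=19/2
step 4: merge (E,JY) at d=7, Q=-387/8; branch lengths E→-11/32, JY→235/32; new cluster EJY
  updated: d(EJY,OSX)=231/16, d(EJY,V)=11/4
step 5: merge (EJY,OSX) at d=231/16, Q=-531/16; branch lengths EJY→19/32, OSX→443/32; new cluster EJOSXY
  updated: d(EJOSXY,V)=69/32
step 6: merge (EJOSXY,V) at d=69/32; branch lengths EJOSXY→69/64, V→69/64; new cluster EJOSVXY
final tree: (((E:-11/32,(J:259/24,Y:-19/24):235/32):19/32,((O:5/2,S:9/2):17/16,X:31/16):443/32):69/64,V:69/64)
total length: 1395/32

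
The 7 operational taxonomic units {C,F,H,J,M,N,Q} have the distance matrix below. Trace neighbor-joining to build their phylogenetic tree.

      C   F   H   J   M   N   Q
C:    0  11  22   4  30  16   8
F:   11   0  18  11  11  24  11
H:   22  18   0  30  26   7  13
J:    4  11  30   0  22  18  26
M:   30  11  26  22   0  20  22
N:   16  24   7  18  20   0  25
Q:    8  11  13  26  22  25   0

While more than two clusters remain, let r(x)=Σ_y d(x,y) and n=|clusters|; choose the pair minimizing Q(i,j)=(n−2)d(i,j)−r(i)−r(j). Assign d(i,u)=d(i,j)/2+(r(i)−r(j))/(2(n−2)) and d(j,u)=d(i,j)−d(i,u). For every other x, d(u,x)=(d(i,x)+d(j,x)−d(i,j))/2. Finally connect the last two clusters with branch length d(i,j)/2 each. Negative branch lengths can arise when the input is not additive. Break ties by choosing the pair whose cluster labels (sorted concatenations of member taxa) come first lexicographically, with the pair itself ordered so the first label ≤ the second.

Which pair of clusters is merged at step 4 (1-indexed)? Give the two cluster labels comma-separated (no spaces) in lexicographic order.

1. join H+N (d=7, Q=-191) ⇒ HN; edges |H|=41/10, |N|=29/10
  updated: d(C,HN)=31/2, d(F,HN)=35/2, d(HN,J)=41/2, d(HN,M)=39/2, d(HN,Q)=31/2
2. join C+J (d=4, Q=-136) ⇒ CJ; edges |C|=1/8, |J|=31/8
  updated: d(CJ,F)=9, d(CJ,HN)=16, d(CJ,M)=24, d(CJ,Q)=15
3. join F+M (d=11, Q=-92) ⇒ FM; edges |F|=5/6, |M|=61/6
  updated: d(CJ,FM)=11, d(FM,HN)=13, d(FM,Q)=11
4. join CJ+FM (d=11, Q=-55) ⇒ CFJM; edges |CJ|=29/4, |FM|=15/4
  updated: d(CFJM,HN)=9, d(CFJM,Q)=15/2
5. join CFJM+HN (d=9, Q=-32) ⇒ CFHJMN; edges |CFJM|=1/2, |HN|=17/2
  updated: d(CFHJMN,Q)=7
6. join CFHJMN+Q (d=7) ⇒ CFHJMNQ; edges |CFHJMN|=7/2, |Q|=7/2
final tree: ((((C:1/8,J:31/8):29/4,(F:5/6,M:61/6):15/4):1/2,(H:41/10,N:29/10):17/2):7/2,Q:7/2)
total length: 49

CJ,FM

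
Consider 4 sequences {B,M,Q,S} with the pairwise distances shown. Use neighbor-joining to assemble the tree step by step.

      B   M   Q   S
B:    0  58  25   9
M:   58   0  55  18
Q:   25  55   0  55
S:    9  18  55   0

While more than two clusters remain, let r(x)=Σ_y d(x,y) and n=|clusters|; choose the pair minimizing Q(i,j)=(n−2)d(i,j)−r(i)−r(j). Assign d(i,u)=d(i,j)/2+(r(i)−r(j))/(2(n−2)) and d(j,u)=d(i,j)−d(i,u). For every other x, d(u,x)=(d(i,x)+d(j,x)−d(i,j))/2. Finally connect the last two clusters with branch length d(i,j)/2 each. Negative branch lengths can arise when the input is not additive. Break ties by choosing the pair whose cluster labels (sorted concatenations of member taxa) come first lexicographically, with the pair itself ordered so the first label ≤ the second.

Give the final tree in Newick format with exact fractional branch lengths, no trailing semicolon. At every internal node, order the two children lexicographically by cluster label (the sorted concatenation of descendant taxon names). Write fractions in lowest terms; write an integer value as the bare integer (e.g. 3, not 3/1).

1. join B+Q (d=25, Q=-177) ⇒ BQ; edges |B|=7/4, |Q|=93/4
  updated: d(BQ,M)=44, d(BQ,S)=39/2
2. join BQ+M (d=44, Q=-163/2) ⇒ BMQ; edges |BQ|=91/4, |M|=85/4
  updated: d(BMQ,S)=-13/4
3. join BMQ+S (d=-13/4) ⇒ BMQS; edges |BMQ|=-13/8, |S|=-13/8
final tree: (((B:7/4,Q:93/4):91/4,M:85/4):-13/8,S:-13/8)
total length: 263/4

(((B:7/4,Q:93/4):91/4,M:85/4):-13/8,S:-13/8)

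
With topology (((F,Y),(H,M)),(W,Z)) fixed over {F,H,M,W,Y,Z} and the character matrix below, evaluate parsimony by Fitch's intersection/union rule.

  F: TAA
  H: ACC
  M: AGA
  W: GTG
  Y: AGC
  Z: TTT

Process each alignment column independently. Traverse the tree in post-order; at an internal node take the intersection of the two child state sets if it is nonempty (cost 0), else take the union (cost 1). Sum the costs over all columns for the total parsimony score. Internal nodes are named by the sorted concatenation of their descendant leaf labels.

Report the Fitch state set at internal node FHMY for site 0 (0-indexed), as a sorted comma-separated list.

site 0, node FY: F={T} ∪ Y={A} → {A,T} (+1)
site 0, node HM: H={A} ∩ M={A} → {A} (+0)
site 0, node FHMY: FY={A,T} ∩ HM={A} → {A} (+0)
site 0, node WZ: W={G} ∪ Z={T} → {G,T} (+1)
site 0, node FHMWYZ: FHMY={A} ∪ WZ={G,T} → {A,G,T} (+1)
site 1, node FY: F={A} ∪ Y={G} → {A,G} (+1)
site 1, node HM: H={C} ∪ M={G} → {C,G} (+1)
site 1, node FHMY: FY={A,G} ∩ HM={C,G} → {G} (+0)
site 1, node WZ: W={T} ∩ Z={T} → {T} (+0)
site 1, node FHMWYZ: FHMY={G} ∪ WZ={T} → {G,T} (+1)
site 2, node FY: F={A} ∪ Y={C} → {A,C} (+1)
site 2, node HM: H={C} ∪ M={A} → {A,C} (+1)
site 2, node FHMY: FY={A,C} ∩ HM={A,C} → {A,C} (+0)
site 2, node WZ: W={G} ∪ Z={T} → {G,T} (+1)
site 2, node FHMWYZ: FHMY={A,C} ∪ WZ={G,T} → {A,C,G,T} (+1)
per-site changes: [3, 3, 4]; total = 10

A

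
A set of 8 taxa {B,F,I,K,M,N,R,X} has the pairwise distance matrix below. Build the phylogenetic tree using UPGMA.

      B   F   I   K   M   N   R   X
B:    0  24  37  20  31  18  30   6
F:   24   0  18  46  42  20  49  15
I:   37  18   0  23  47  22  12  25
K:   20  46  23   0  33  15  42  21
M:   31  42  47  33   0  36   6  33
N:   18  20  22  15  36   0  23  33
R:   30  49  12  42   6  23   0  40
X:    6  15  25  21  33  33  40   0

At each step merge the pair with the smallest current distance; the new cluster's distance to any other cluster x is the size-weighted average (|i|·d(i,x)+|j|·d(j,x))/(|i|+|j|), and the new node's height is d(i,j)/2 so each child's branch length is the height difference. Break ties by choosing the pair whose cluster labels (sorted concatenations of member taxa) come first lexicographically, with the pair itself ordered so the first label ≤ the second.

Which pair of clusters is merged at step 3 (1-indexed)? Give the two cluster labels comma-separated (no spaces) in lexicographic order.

K,N

step 1: merge (B,X) at d=6; branch lengths B→3, X→3; new cluster BX
  updated: d(BX,F)=39/2, d(BX,I)=31, d(BX,K)=41/2, d(BX,M)=32, d(BX,N)=51/2, d(BX,R)=35
step 2: merge (M,R) at d=6; branch lengths M→3, R→3; new cluster MR
  updated: d(BX,MR)=67/2, d(F,MR)=91/2, d(I,MR)=59/2, d(K,MR)=75/2, d(MR,N)=59/2
step 3: merge (K,N) at d=15; branch lengths K→15/2, N→15/2; new cluster KN
  updated: d(BX,KN)=23, d(F,KN)=33, d(I,KN)=45/2, d(KN,MR)=67/2
step 4: merge (F,I) at d=18; branch lengths F→9, I→9; new cluster FI
  updated: d(BX,FI)=101/4, d(FI,KN)=111/4, d(FI,MR)=75/2
step 5: merge (BX,KN) at d=23; branch lengths BX→17/2, KN→4; new cluster BKNX
  updated: d(BKNX,FI)=53/2, d(BKNX,MR)=67/2
step 6: merge (BKNX,FI) at d=53/2; branch lengths BKNX→7/4, FI→17/4; new cluster BFIKNX
  updated: d(BFIKNX,MR)=209/6
step 7: merge (BFIKNX,MR) at d=209/6; branch lengths BFIKNX→25/6, MR→173/12; new cluster BFIKMNRX
final tree: ((((B:3,X:3):17/2,(K:15/2,N:15/2):4):7/4,(F:9,I:9):17/4):25/6,(M:3,R:3):173/12)
total length: 985/12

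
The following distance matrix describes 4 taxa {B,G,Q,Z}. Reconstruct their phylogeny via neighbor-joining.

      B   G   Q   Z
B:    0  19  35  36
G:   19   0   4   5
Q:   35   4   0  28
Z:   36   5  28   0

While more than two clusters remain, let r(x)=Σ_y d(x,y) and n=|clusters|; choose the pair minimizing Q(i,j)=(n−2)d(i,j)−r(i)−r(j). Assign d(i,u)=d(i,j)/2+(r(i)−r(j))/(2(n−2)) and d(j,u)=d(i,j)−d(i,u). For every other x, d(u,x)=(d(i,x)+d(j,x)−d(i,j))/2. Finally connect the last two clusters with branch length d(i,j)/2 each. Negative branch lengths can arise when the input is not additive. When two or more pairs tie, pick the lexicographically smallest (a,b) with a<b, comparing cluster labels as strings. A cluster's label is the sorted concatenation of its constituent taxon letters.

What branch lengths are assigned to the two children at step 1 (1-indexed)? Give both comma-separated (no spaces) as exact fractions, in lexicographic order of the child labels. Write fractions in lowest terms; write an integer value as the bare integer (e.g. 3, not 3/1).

1. join B+Q (d=35, Q=-87) ⇒ BQ; edges |B|=93/4, |Q|=47/4
  updated: d(BQ,G)=-6, d(BQ,Z)=29/2
2. join BQ+G (d=-6, Q=-27/2) ⇒ BGQ; edges |BQ|=7/4, |G|=-31/4
  updated: d(BGQ,Z)=51/4
3. join BGQ+Z (d=51/4) ⇒ BGQZ; edges |BGQ|=51/8, |Z|=51/8
final tree: (((B:93/4,Q:47/4):7/4,G:-31/4):51/8,Z:51/8)
total length: 167/4

93/4,47/4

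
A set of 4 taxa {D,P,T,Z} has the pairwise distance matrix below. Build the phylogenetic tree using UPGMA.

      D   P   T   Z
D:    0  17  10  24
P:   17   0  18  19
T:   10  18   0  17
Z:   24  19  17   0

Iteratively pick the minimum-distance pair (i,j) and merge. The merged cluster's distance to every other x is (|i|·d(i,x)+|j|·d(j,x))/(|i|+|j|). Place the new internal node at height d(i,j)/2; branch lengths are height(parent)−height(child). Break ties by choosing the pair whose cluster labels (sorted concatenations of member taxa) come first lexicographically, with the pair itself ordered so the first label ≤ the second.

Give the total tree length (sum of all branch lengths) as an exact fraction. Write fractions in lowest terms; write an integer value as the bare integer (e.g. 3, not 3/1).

135/4

step 1: merge (D,T) at d=10; branch lengths D→5, T→5; new cluster DT
  updated: d(DT,P)=35/2, d(DT,Z)=41/2
step 2: merge (DT,P) at d=35/2; branch lengths DT→15/4, P→35/4; new cluster DPT
  updated: d(DPT,Z)=20
step 3: merge (DPT,Z) at d=20; branch lengths DPT→5/4, Z→10; new cluster DPTZ
final tree: (((D:5,T:5):15/4,P:35/4):5/4,Z:10)
total length: 135/4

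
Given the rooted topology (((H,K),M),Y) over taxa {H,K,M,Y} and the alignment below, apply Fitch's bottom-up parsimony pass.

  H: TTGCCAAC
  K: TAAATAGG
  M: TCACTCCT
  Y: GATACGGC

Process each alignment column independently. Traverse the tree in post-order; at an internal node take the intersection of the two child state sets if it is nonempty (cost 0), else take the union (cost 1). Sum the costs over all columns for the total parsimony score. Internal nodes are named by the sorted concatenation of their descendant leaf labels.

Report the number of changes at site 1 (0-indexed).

2

[col 0] HK: children H:{T}, K:{T} ∩→ {T}; cost 0
[col 0] HKM: children HK:{T}, M:{T} ∩→ {T}; cost 0
[col 0] HKMY: children HKM:{T}, Y:{G} ∪→ {G,T}; cost 1
[col 1] HK: children H:{T}, K:{A} ∪→ {A,T}; cost 1
[col 1] HKM: children HK:{A,T}, M:{C} ∪→ {A,C,T}; cost 1
[col 1] HKMY: children HKM:{A,C,T}, Y:{A} ∩→ {A}; cost 0
[col 2] HK: children H:{G}, K:{A} ∪→ {A,G}; cost 1
[col 2] HKM: children HK:{A,G}, M:{A} ∩→ {A}; cost 0
[col 2] HKMY: children HKM:{A}, Y:{T} ∪→ {A,T}; cost 1
[col 3] HK: children H:{C}, K:{A} ∪→ {A,C}; cost 1
[col 3] HKM: children HK:{A,C}, M:{C} ∩→ {C}; cost 0
[col 3] HKMY: children HKM:{C}, Y:{A} ∪→ {A,C}; cost 1
[col 4] HK: children H:{C}, K:{T} ∪→ {C,T}; cost 1
[col 4] HKM: children HK:{C,T}, M:{T} ∩→ {T}; cost 0
[col 4] HKMY: children HKM:{T}, Y:{C} ∪→ {C,T}; cost 1
[col 5] HK: children H:{A}, K:{A} ∩→ {A}; cost 0
[col 5] HKM: children HK:{A}, M:{C} ∪→ {A,C}; cost 1
[col 5] HKMY: children HKM:{A,C}, Y:{G} ∪→ {A,C,G}; cost 1
[col 6] HK: children H:{A}, K:{G} ∪→ {A,G}; cost 1
[col 6] HKM: children HK:{A,G}, M:{C} ∪→ {A,C,G}; cost 1
[col 6] HKMY: children HKM:{A,C,G}, Y:{G} ∩→ {G}; cost 0
[col 7] HK: children H:{C}, K:{G} ∪→ {C,G}; cost 1
[col 7] HKM: children HK:{C,G}, M:{T} ∪→ {C,G,T}; cost 1
[col 7] HKMY: children HKM:{C,G,T}, Y:{C} ∩→ {C}; cost 0
per-site changes: [1, 2, 2, 2, 2, 2, 2, 2]; total = 15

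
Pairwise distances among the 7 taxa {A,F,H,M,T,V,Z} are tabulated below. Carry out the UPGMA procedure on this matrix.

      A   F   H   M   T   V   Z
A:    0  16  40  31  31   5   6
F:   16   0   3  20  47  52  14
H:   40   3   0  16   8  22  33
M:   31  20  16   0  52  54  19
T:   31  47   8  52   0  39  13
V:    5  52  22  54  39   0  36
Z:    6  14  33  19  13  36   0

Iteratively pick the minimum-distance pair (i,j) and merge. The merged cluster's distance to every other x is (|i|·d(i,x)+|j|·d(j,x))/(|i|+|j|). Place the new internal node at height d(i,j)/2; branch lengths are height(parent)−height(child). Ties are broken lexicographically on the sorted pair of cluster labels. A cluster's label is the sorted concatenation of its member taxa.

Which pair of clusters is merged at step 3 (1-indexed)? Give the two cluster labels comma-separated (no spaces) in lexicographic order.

T,Z

1. join F+H (d=3) ⇒ FH; edges |F|=3/2, |H|=3/2
  updated: d(A,FH)=28, d(FH,M)=18, d(FH,T)=55/2, d(FH,V)=37, d(FH,Z)=47/2
2. join A+V (d=5) ⇒ AV; edges |A|=5/2, |V|=5/2
  updated: d(AV,FH)=65/2, d(AV,M)=85/2, d(AV,T)=35, d(AV,Z)=21
3. join T+Z (d=13) ⇒ TZ; edges |T|=13/2, |Z|=13/2
  updated: d(AV,TZ)=28, d(FH,TZ)=51/2, d(M,TZ)=71/2
4. join FH+M (d=18) ⇒ FHM; edges |FH|=15/2, |M|=9
  updated: d(AV,FHM)=215/6, d(FHM,TZ)=173/6
5. join AV+TZ (d=28) ⇒ ATVZ; edges |AV|=23/2, |TZ|=15/2
  updated: d(ATVZ,FHM)=97/3
6. join ATVZ+FHM (d=97/3) ⇒ AFHMTVZ; edges |ATVZ|=13/6, |FHM|=43/6
final tree: (((A:5/2,V:5/2):23/2,(T:13/2,Z:13/2):15/2):13/6,((F:3/2,H:3/2):15/2,M:9):43/6)
total length: 395/6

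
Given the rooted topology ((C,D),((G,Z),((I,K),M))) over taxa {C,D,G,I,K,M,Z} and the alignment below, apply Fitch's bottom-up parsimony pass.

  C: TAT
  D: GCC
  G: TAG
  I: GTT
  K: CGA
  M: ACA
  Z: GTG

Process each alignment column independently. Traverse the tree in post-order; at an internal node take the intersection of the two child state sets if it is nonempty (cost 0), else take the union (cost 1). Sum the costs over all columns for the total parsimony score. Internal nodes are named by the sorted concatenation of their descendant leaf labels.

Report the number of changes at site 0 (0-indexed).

4

CD@0: {T} ∪ {G} = {G,T} (union, +1)
GZ@0: {T} ∪ {G} = {G,T} (union, +1)
IK@0: {G} ∪ {C} = {C,G} (union, +1)
IKM@0: {C,G} ∪ {A} = {A,C,G} (union, +1)
GIKMZ@0: {G,T} ∩ {A,C,G} = {G} (intersection, +0)
CDGIKMZ@0: {G,T} ∩ {G} = {G} (intersection, +0)
CD@1: {A} ∪ {C} = {A,C} (union, +1)
GZ@1: {A} ∪ {T} = {A,T} (union, +1)
IK@1: {T} ∪ {G} = {G,T} (union, +1)
IKM@1: {G,T} ∪ {C} = {C,G,T} (union, +1)
GIKMZ@1: {A,T} ∩ {C,G,T} = {T} (intersection, +0)
CDGIKMZ@1: {A,C} ∪ {T} = {A,C,T} (union, +1)
CD@2: {T} ∪ {C} = {C,T} (union, +1)
GZ@2: {G} ∩ {G} = {G} (intersection, +0)
IK@2: {T} ∪ {A} = {A,T} (union, +1)
IKM@2: {A,T} ∩ {A} = {A} (intersection, +0)
GIKMZ@2: {G} ∪ {A} = {A,G} (union, +1)
CDGIKMZ@2: {C,T} ∪ {A,G} = {A,C,G,T} (union, +1)
per-site changes: [4, 5, 4]; total = 13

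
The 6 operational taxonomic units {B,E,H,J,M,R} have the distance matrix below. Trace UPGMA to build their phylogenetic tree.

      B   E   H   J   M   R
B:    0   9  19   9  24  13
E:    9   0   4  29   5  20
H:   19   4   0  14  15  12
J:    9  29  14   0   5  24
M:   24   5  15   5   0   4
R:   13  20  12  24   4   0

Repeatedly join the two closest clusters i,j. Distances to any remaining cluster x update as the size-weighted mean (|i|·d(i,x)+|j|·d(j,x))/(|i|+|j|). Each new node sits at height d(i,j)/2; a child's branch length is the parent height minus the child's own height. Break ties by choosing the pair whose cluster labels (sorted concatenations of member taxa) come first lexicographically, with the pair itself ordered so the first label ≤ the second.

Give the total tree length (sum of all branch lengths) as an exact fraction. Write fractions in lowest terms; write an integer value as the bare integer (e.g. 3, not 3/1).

257/8

iteration 1: select E,H (d=4); attach at lengths (2, 2); label the merged cluster EH
  updated: d(B,EH)=14, d(EH,J)=43/2, d(EH,M)=10, d(EH,R)=16
iteration 2: select M,R (d=4); attach at lengths (2, 2); label the merged cluster MR
  updated: d(B,MR)=37/2, d(EH,MR)=13, d(J,MR)=29/2
iteration 3: select B,J (d=9); attach at lengths (9/2, 9/2); label the merged cluster BJ
  updated: d(BJ,EH)=71/4, d(BJ,MR)=33/2
iteration 4: select EH,MR (d=13); attach at lengths (9/2, 9/2); label the merged cluster EHMR
  updated: d(BJ,EHMR)=137/8
iteration 5: select BJ,EHMR (d=137/8); attach at lengths (65/16, 33/16); label the merged cluster BEHJMR
final tree: ((B:9/2,J:9/2):65/16,((E:2,H:2):9/2,(M:2,R:2):9/2):33/16)
total length: 257/8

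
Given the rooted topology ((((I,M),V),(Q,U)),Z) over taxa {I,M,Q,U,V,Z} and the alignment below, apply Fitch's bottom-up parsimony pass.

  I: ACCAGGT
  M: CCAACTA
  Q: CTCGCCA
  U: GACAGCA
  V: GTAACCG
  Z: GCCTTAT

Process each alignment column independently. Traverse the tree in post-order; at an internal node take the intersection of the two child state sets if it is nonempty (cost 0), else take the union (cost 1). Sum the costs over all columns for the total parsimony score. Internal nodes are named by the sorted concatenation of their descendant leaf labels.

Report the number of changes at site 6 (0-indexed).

IM@0: {A} ∪ {C} = {A,C} (union, +1)
IMV@0: {A,C} ∪ {G} = {A,C,G} (union, +1)
QU@0: {C} ∪ {G} = {C,G} (union, +1)
IMQUV@0: {A,C,G} ∩ {C,G} = {C,G} (intersection, +0)
IMQUVZ@0: {C,G} ∩ {G} = {G} (intersection, +0)
IM@1: {C} ∩ {C} = {C} (intersection, +0)
IMV@1: {C} ∪ {T} = {C,T} (union, +1)
QU@1: {T} ∪ {A} = {A,T} (union, +1)
IMQUV@1: {C,T} ∩ {A,T} = {T} (intersection, +0)
IMQUVZ@1: {T} ∪ {C} = {C,T} (union, +1)
IM@2: {C} ∪ {A} = {A,C} (union, +1)
IMV@2: {A,C} ∩ {A} = {A} (intersection, +0)
QU@2: {C} ∩ {C} = {C} (intersection, +0)
IMQUV@2: {A} ∪ {C} = {A,C} (union, +1)
IMQUVZ@2: {A,C} ∩ {C} = {C} (intersection, +0)
IM@3: {A} ∩ {A} = {A} (intersection, +0)
IMV@3: {A} ∩ {A} = {A} (intersection, +0)
QU@3: {G} ∪ {A} = {A,G} (union, +1)
IMQUV@3: {A} ∩ {A,G} = {A} (intersection, +0)
IMQUVZ@3: {A} ∪ {T} = {A,T} (union, +1)
IM@4: {G} ∪ {C} = {C,G} (union, +1)
IMV@4: {C,G} ∩ {C} = {C} (intersection, +0)
QU@4: {C} ∪ {G} = {C,G} (union, +1)
IMQUV@4: {C} ∩ {C,G} = {C} (intersection, +0)
IMQUVZ@4: {C} ∪ {T} = {C,T} (union, +1)
IM@5: {G} ∪ {T} = {G,T} (union, +1)
IMV@5: {G,T} ∪ {C} = {C,G,T} (union, +1)
QU@5: {C} ∩ {C} = {C} (intersection, +0)
IMQUV@5: {C,G,T} ∩ {C} = {C} (intersection, +0)
IMQUVZ@5: {C} ∪ {A} = {A,C} (union, +1)
IM@6: {T} ∪ {A} = {A,T} (union, +1)
IMV@6: {A,T} ∪ {G} = {A,G,T} (union, +1)
QU@6: {A} ∩ {A} = {A} (intersection, +0)
IMQUV@6: {A,G,T} ∩ {A} = {A} (intersection, +0)
IMQUVZ@6: {A} ∪ {T} = {A,T} (union, +1)
per-site changes: [3, 3, 2, 2, 3, 3, 3]; total = 19

3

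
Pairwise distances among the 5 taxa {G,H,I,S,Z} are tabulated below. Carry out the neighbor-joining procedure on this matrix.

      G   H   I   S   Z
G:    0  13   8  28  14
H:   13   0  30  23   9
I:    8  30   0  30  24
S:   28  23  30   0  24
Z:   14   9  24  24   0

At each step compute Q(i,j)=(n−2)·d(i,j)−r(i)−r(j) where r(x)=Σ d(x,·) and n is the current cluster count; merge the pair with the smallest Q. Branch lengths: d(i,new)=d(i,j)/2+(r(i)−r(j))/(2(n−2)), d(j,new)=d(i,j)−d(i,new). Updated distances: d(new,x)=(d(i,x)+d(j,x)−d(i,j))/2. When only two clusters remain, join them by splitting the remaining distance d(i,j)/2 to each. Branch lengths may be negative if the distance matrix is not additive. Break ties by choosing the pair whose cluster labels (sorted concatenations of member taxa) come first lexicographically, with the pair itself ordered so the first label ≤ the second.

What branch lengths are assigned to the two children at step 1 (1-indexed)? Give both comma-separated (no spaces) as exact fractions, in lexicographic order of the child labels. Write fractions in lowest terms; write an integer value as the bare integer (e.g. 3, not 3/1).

-5/6,53/6

1. join G+I (d=8, Q=-131) ⇒ GI; edges |G|=-5/6, |I|=53/6
  updated: d(GI,H)=35/2, d(GI,S)=25, d(GI,Z)=15
2. join GI+S (d=25, Q=-159/2) ⇒ GIS; edges |GI|=71/8, |S|=129/8
  updated: d(GIS,H)=31/4, d(GIS,Z)=7
3. join GIS+H (d=31/4, Q=-95/4) ⇒ GHIS; edges |GIS|=23/8, |H|=39/8
  updated: d(GHIS,Z)=33/8
4. join GHIS+Z (d=33/8) ⇒ GHISZ; edges |GHIS|=33/16, |Z|=33/16
final tree: ((((G:-5/6,I:53/6):71/8,S:129/8):23/8,H:39/8):33/16,Z:33/16)
total length: 359/8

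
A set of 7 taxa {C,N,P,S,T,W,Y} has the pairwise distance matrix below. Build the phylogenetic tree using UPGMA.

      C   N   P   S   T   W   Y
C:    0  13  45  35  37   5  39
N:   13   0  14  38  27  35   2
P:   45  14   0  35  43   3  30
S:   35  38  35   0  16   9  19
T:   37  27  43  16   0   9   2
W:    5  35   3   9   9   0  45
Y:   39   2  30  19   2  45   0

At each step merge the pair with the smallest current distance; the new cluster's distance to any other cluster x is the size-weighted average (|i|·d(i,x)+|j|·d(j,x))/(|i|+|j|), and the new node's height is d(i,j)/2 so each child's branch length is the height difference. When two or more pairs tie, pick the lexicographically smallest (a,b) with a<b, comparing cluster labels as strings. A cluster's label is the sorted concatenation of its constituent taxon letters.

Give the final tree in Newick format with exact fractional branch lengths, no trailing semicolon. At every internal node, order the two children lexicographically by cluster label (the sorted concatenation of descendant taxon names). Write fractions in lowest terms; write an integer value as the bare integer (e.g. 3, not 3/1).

step 1: merge (N,Y) at d=2; branch lengths N→1, Y→1; new cluster NY
  updated: d(C,NY)=26, d(NY,P)=22, d(NY,S)=57/2, d(NY,T)=29/2, d(NY,W)=40
step 2: merge (P,W) at d=3; branch lengths P→3/2, W→3/2; new cluster PW
  updated: d(C,PW)=25, d(NY,PW)=31, d(PW,S)=22, d(PW,T)=26
step 3: merge (NY,T) at d=29/2; branch lengths NY→25/4, T→29/4; new cluster NTY
  updated: d(C,NTY)=89/3, d(NTY,PW)=88/3, d(NTY,S)=73/3
step 4: merge (PW,S) at d=22; branch lengths PW→19/2, S→11; new cluster PSW
  updated: d(C,PSW)=85/3, d(NTY,PSW)=83/3
step 5: merge (NTY,PSW) at d=83/3; branch lengths NTY→79/12, PSW→17/6; new cluster NPSTWY
  updated: d(C,NPSTWY)=29
step 6: merge (C,NPSTWY) at d=29; branch lengths C→29/2, NPSTWY→2/3; new cluster CNPSTWY
final tree: (C:29/2,(((N:1,Y:1):25/4,T:29/4):79/12,((P:3/2,W:3/2):19/2,S:11):17/6):2/3)
total length: 763/12

(C:29/2,(((N:1,Y:1):25/4,T:29/4):79/12,((P:3/2,W:3/2):19/2,S:11):17/6):2/3)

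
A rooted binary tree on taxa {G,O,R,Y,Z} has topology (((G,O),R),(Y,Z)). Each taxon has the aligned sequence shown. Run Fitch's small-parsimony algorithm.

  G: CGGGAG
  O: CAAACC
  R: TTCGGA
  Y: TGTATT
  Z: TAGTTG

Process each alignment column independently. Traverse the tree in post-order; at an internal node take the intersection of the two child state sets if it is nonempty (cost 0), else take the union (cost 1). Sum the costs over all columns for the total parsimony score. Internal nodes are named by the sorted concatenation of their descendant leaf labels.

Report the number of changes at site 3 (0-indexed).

site 0, node GO: G={C} ∩ O={C} → {C} (+0)
site 0, node GOR: GO={C} ∪ R={T} → {C,T} (+1)
site 0, node YZ: Y={T} ∩ Z={T} → {T} (+0)
site 0, node GORYZ: GOR={C,T} ∩ YZ={T} → {T} (+0)
site 1, node GO: G={G} ∪ O={A} → {A,G} (+1)
site 1, node GOR: GO={A,G} ∪ R={T} → {A,G,T} (+1)
site 1, node YZ: Y={G} ∪ Z={A} → {A,G} (+1)
site 1, node GORYZ: GOR={A,G,T} ∩ YZ={A,G} → {A,G} (+0)
site 2, node GO: G={G} ∪ O={A} → {A,G} (+1)
site 2, node GOR: GO={A,G} ∪ R={C} → {A,C,G} (+1)
site 2, node YZ: Y={T} ∪ Z={G} → {G,T} (+1)
site 2, node GORYZ: GOR={A,C,G} ∩ YZ={G,T} → {G} (+0)
site 3, node GO: G={G} ∪ O={A} → {A,G} (+1)
site 3, node GOR: GO={A,G} ∩ R={G} → {G} (+0)
site 3, node YZ: Y={A} ∪ Z={T} → {A,T} (+1)
site 3, node GORYZ: GOR={G} ∪ YZ={A,T} → {A,G,T} (+1)
site 4, node GO: G={A} ∪ O={C} → {A,C} (+1)
site 4, node GOR: GO={A,C} ∪ R={G} → {A,C,G} (+1)
site 4, node YZ: Y={T} ∩ Z={T} → {T} (+0)
site 4, node GORYZ: GOR={A,C,G} ∪ YZ={T} → {A,C,G,T} (+1)
site 5, node GO: G={G} ∪ O={C} → {C,G} (+1)
site 5, node GOR: GO={C,G} ∪ R={A} → {A,C,G} (+1)
site 5, node YZ: Y={T} ∪ Z={G} → {G,T} (+1)
site 5, node GORYZ: GOR={A,C,G} ∩ YZ={G,T} → {G} (+0)
per-site changes: [1, 3, 3, 3, 3, 3]; total = 16

3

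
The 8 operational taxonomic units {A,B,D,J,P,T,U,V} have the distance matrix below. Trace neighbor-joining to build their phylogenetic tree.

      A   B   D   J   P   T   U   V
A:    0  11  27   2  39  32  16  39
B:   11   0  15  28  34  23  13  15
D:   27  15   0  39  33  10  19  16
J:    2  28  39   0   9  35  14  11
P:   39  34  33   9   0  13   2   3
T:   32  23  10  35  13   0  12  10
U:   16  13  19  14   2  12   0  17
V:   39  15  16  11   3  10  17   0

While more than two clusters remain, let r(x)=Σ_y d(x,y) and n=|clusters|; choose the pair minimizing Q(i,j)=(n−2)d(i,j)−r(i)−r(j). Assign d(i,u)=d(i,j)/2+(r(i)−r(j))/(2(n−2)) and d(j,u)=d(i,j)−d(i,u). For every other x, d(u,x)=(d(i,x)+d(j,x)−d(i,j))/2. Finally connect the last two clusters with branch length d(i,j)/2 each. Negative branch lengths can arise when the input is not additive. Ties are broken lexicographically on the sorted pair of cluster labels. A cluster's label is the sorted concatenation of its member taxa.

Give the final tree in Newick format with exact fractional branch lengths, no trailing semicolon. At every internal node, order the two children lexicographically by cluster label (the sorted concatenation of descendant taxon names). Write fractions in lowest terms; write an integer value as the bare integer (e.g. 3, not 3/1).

iteration 1: select A,J (d=2, Q=-292); attach at lengths (10/3, -4/3); label the merged cluster AJ
  updated: d(AJ,B)=37/2, d(AJ,D)=32, d(AJ,P)=23, d(AJ,T)=65/2, d(AJ,U)=14, d(AJ,V)=24
iteration 2: select P,V (d=3, Q=-178); attach at lengths (19/5, -4/5); label the merged cluster PV
  updated: d(AJ,PV)=22, d(B,PV)=23, d(D,PV)=23, d(PV,T)=10, d(PV,U)=8
iteration 3: select D,T (d=10, Q=-293/2); attach at lengths (103/16, 57/16); label the merged cluster DT
  updated: d(AJ,DT)=109/4, d(B,DT)=14, d(DT,PV)=23/2, d(DT,U)=21/2
iteration 4: select AJ,B (d=37/2, Q=-379/4); attach at lengths (275/24, 169/24); label the merged cluster ABJ
  updated: d(ABJ,DT)=91/8, d(ABJ,PV)=53/4, d(ABJ,U)=17/4
iteration 5: select ABJ,U (d=17/4, Q=-345/8); attach at lengths (117/32, 19/32); label the merged cluster ABJU
  updated: d(ABJU,DT)=141/16, d(ABJU,PV)=17/2
iteration 6: select ABJU,DT (d=141/16, Q=-461/16); attach at lengths (93/32, 189/32); label the merged cluster ABDJTU
  updated: d(ABDJTU,PV)=179/32
iteration 7: select ABDJTU,PV (d=179/32); attach at lengths (179/64, 179/64); label the merged cluster ABDJPTUV
final tree: (((((A:10/3,J:-4/3):275/24,B:169/24):117/32,U:19/32):93/32,(D:103/16,T:57/16):189/32):179/64,(P:19/5,V:-4/5):179/64)
total length: 1669/32

(((((A:10/3,J:-4/3):275/24,B:169/24):117/32,U:19/32):93/32,(D:103/16,T:57/16):189/32):179/64,(P:19/5,V:-4/5):179/64)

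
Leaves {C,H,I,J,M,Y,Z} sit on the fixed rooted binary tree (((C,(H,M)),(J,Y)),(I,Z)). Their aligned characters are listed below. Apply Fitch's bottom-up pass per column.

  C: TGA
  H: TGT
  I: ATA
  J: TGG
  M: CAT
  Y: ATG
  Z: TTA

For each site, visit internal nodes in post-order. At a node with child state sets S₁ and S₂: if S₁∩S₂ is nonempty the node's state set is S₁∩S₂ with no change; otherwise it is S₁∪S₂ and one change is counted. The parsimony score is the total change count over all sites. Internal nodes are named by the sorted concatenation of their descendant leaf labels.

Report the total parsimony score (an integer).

8

[col 0] HM: children H:{T}, M:{C} ∪→ {C,T}; cost 1
[col 0] CHM: children C:{T}, HM:{C,T} ∩→ {T}; cost 0
[col 0] JY: children J:{T}, Y:{A} ∪→ {A,T}; cost 1
[col 0] CHJMY: children CHM:{T}, JY:{A,T} ∩→ {T}; cost 0
[col 0] IZ: children I:{A}, Z:{T} ∪→ {A,T}; cost 1
[col 0] CHIJMYZ: children CHJMY:{T}, IZ:{A,T} ∩→ {T}; cost 0
[col 1] HM: children H:{G}, M:{A} ∪→ {A,G}; cost 1
[col 1] CHM: children C:{G}, HM:{A,G} ∩→ {G}; cost 0
[col 1] JY: children J:{G}, Y:{T} ∪→ {G,T}; cost 1
[col 1] CHJMY: children CHM:{G}, JY:{G,T} ∩→ {G}; cost 0
[col 1] IZ: children I:{T}, Z:{T} ∩→ {T}; cost 0
[col 1] CHIJMYZ: children CHJMY:{G}, IZ:{T} ∪→ {G,T}; cost 1
[col 2] HM: children H:{T}, M:{T} ∩→ {T}; cost 0
[col 2] CHM: children C:{A}, HM:{T} ∪→ {A,T}; cost 1
[col 2] JY: children J:{G}, Y:{G} ∩→ {G}; cost 0
[col 2] CHJMY: children CHM:{A,T}, JY:{G} ∪→ {A,G,T}; cost 1
[col 2] IZ: children I:{A}, Z:{A} ∩→ {A}; cost 0
[col 2] CHIJMYZ: children CHJMY:{A,G,T}, IZ:{A} ∩→ {A}; cost 0
per-site changes: [3, 3, 2]; total = 8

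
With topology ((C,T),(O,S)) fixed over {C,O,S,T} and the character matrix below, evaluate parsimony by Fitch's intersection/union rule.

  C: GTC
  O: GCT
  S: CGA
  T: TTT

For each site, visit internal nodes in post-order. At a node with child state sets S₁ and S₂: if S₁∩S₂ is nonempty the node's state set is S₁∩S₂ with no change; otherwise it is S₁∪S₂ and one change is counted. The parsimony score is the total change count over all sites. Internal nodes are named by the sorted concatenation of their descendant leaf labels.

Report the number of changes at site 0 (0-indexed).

CT@0: {G} ∪ {T} = {G,T} (union, +1)
OS@0: {G} ∪ {C} = {C,G} (union, +1)
COST@0: {G,T} ∩ {C,G} = {G} (intersection, +0)
CT@1: {T} ∩ {T} = {T} (intersection, +0)
OS@1: {C} ∪ {G} = {C,G} (union, +1)
COST@1: {T} ∪ {C,G} = {C,G,T} (union, +1)
CT@2: {C} ∪ {T} = {C,T} (union, +1)
OS@2: {T} ∪ {A} = {A,T} (union, +1)
COST@2: {C,T} ∩ {A,T} = {T} (intersection, +0)
per-site changes: [2, 2, 2]; total = 6

2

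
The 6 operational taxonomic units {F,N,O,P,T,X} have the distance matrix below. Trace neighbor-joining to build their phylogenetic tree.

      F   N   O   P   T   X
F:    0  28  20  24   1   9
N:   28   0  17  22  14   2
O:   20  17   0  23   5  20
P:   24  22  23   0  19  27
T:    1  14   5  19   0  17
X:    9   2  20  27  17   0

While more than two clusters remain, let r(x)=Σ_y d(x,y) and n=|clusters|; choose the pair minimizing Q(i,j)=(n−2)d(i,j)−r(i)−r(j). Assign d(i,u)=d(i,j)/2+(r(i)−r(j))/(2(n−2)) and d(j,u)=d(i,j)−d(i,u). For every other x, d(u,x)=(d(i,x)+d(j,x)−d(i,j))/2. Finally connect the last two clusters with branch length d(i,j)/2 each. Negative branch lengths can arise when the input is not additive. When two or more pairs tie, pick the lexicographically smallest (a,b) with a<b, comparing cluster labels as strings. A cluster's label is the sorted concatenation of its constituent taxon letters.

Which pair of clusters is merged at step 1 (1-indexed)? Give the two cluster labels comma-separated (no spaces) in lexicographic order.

N,X

1. join N+X (d=2, Q=-150) ⇒ NX; edges |N|=2, |X|=0
  updated: d(F,NX)=35/2, d(NX,O)=35/2, d(NX,P)=47/2, d(NX,T)=29/2
2. join F+T (d=1, Q=-99) ⇒ FT; edges |F|=13/3, |T|=-10/3
  updated: d(FT,NX)=31/2, d(FT,O)=12, d(FT,P)=21
3. join FT+O (d=12, Q=-77) ⇒ FOT; edges |FT|=5, |O|=7
  updated: d(FOT,NX)=21/2, d(FOT,P)=16
4. join FOT+NX (d=21/2, Q=-50) ⇒ FNOTX; edges |FOT|=3/2, |NX|=9
  updated: d(FNOTX,P)=29/2
5. join FNOTX+P (d=29/2) ⇒ FNOPTX; edges |FNOTX|=29/4, |P|=29/4
final tree: ((((F:13/3,T:-10/3):5,O:7):3/2,(N:2,X:0):9):29/4,P:29/4)
total length: 40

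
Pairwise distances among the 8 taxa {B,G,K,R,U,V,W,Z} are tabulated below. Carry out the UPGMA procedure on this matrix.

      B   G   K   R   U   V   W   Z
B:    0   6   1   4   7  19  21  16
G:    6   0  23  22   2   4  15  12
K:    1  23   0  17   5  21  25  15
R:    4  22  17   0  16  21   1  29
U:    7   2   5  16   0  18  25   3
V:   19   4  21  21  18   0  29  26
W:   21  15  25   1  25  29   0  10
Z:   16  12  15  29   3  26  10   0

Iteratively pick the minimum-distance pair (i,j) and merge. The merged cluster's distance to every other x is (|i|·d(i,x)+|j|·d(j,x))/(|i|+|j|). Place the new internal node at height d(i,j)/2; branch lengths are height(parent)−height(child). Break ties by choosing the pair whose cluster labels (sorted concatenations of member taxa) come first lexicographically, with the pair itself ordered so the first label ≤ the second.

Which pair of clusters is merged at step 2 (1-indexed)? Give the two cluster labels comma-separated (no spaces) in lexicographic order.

step 1: merge (B,K) at d=1; branch lengths B→1/2, K→1/2; new cluster BK
  updated: d(BK,G)=29/2, d(BK,R)=21/2, d(BK,U)=6, d(BK,V)=20, d(BK,W)=23, d(BK,Z)=31/2
step 2: merge (R,W) at d=1; branch lengths R→1/2, W→1/2; new cluster RW
  updated: d(BK,RW)=67/4, d(G,RW)=37/2, d(RW,U)=41/2, d(RW,V)=25, d(RW,Z)=39/2
step 3: merge (G,U) at d=2; branch lengths G→1, U→1; new cluster GU
  updated: d(BK,GU)=41/4, d(GU,RW)=39/2, d(GU,V)=11, d(GU,Z)=15/2
step 4: merge (GU,Z) at d=15/2; branch lengths GU→11/4, Z→15/4; new cluster GUZ
  updated: d(BK,GUZ)=12, d(GUZ,RW)=39/2, d(GUZ,V)=16
step 5: merge (BK,GUZ) at d=12; branch lengths BK→11/2, GUZ→9/4; new cluster BGKUZ
  updated: d(BGKUZ,RW)=92/5, d(BGKUZ,V)=88/5
step 6: merge (BGKUZ,V) at d=88/5; branch lengths BGKUZ→14/5, V→44/5; new cluster BGKUVZ
  updated: d(BGKUVZ,RW)=39/2
step 7: merge (BGKUVZ,RW) at d=39/2; branch lengths BGKUVZ→19/20, RW→37/4; new cluster BGKRUVWZ
final tree: ((((B:1/2,K:1/2):11/2,((G:1,U:1):11/4,Z:15/4):9/4):14/5,V:44/5):19/20,(R:1/2,W:1/2):37/4)
total length: 801/20

R,W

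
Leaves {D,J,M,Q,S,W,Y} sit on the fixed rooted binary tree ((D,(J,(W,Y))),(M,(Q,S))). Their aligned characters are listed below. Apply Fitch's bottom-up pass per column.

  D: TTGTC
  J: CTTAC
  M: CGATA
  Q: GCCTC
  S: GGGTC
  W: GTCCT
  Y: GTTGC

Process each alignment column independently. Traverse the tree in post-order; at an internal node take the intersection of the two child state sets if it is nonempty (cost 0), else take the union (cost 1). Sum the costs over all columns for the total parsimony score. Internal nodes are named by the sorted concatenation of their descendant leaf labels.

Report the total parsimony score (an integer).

14

[col 0] WY: children W:{G}, Y:{G} ∩→ {G}; cost 0
[col 0] JWY: children J:{C}, WY:{G} ∪→ {C,G}; cost 1
[col 0] DJWY: children D:{T}, JWY:{C,G} ∪→ {C,G,T}; cost 1
[col 0] QS: children Q:{G}, S:{G} ∩→ {G}; cost 0
[col 0] MQS: children M:{C}, QS:{G} ∪→ {C,G}; cost 1
[col 0] DJMQSWY: children DJWY:{C,G,T}, MQS:{C,G} ∩→ {C,G}; cost 0
[col 1] WY: children W:{T}, Y:{T} ∩→ {T}; cost 0
[col 1] JWY: children J:{T}, WY:{T} ∩→ {T}; cost 0
[col 1] DJWY: children D:{T}, JWY:{T} ∩→ {T}; cost 0
[col 1] QS: children Q:{C}, S:{G} ∪→ {C,G}; cost 1
[col 1] MQS: children M:{G}, QS:{C,G} ∩→ {G}; cost 0
[col 1] DJMQSWY: children DJWY:{T}, MQS:{G} ∪→ {G,T}; cost 1
[col 2] WY: children W:{C}, Y:{T} ∪→ {C,T}; cost 1
[col 2] JWY: children J:{T}, WY:{C,T} ∩→ {T}; cost 0
[col 2] DJWY: children D:{G}, JWY:{T} ∪→ {G,T}; cost 1
[col 2] QS: children Q:{C}, S:{G} ∪→ {C,G}; cost 1
[col 2] MQS: children M:{A}, QS:{C,G} ∪→ {A,C,G}; cost 1
[col 2] DJMQSWY: children DJWY:{G,T}, MQS:{A,C,G} ∩→ {G}; cost 0
[col 3] WY: children W:{C}, Y:{G} ∪→ {C,G}; cost 1
[col 3] JWY: children J:{A}, WY:{C,G} ∪→ {A,C,G}; cost 1
[col 3] DJWY: children D:{T}, JWY:{A,C,G} ∪→ {A,C,G,T}; cost 1
[col 3] QS: children Q:{T}, S:{T} ∩→ {T}; cost 0
[col 3] MQS: children M:{T}, QS:{T} ∩→ {T}; cost 0
[col 3] DJMQSWY: children DJWY:{A,C,G,T}, MQS:{T} ∩→ {T}; cost 0
[col 4] WY: children W:{T}, Y:{C} ∪→ {C,T}; cost 1
[col 4] JWY: children J:{C}, WY:{C,T} ∩→ {C}; cost 0
[col 4] DJWY: children D:{C}, JWY:{C} ∩→ {C}; cost 0
[col 4] QS: children Q:{C}, S:{C} ∩→ {C}; cost 0
[col 4] MQS: children M:{A}, QS:{C} ∪→ {A,C}; cost 1
[col 4] DJMQSWY: children DJWY:{C}, MQS:{A,C} ∩→ {C}; cost 0
per-site changes: [3, 2, 4, 3, 2]; total = 14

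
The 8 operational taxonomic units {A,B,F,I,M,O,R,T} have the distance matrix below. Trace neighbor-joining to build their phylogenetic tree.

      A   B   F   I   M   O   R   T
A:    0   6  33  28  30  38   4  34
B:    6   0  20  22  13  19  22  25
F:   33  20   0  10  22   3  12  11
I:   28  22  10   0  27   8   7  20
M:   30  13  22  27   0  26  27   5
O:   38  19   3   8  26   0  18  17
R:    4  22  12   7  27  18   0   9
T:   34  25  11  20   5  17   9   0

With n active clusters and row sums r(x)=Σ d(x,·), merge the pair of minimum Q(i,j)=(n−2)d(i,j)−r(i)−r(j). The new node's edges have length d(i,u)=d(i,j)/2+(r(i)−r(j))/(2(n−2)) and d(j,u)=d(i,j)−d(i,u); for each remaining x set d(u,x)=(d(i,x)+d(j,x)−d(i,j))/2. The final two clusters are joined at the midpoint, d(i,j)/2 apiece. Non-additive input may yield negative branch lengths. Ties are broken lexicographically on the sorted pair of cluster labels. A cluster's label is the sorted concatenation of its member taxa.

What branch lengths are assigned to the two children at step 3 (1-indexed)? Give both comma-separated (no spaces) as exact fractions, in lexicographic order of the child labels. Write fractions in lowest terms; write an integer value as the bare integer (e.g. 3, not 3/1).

1. join A+B (d=6, Q=-264) ⇒ AB; edges |A|=41/6, |B|=-5/6
  updated: d(AB,F)=47/2, d(AB,I)=22, d(AB,M)=37/2, d(AB,O)=51/2, d(AB,R)=10, d(AB,T)=53/2
2. join M+T (d=5, Q=-189) ⇒ MT; edges |M|=31/5, |T|=-6/5
  updated: d(AB,MT)=20, d(F,MT)=14, d(I,MT)=21, d(MT,O)=19, d(MT,R)=31/2
3. join F+O (d=3, Q=-124) ⇒ FO; edges |F|=1/8, |O|=23/8
  updated: d(AB,FO)=23, d(FO,I)=15/2, d(FO,MT)=15, d(FO,R)=27/2
4. join FO+I (d=15/2, Q=-94) ⇒ FIO; edges |FO|=4, |I|=7/2
  updated: d(AB,FIO)=75/4, d(FIO,MT)=57/4, d(FIO,R)=13/2
5. join AB+R (d=10, Q=-243/4) ⇒ ABR; edges |AB|=147/16, |R|=13/16
  updated: d(ABR,FIO)=61/8, d(ABR,MT)=51/4
6. join ABR+FIO (d=61/8, Q=-277/8) ⇒ ABFIOR; edges |ABR|=49/16, |FIO|=73/16
  updated: d(ABFIOR,MT)=155/16
7. join ABFIOR+MT (d=155/16) ⇒ ABFIMORT; edges |ABFIOR|=155/32, |MT|=155/32
final tree: ((((A:41/6,B:-5/6):147/16,R:13/16):49/16,((F:1/8,O:23/8):4,I:7/2):73/16):155/32,(M:31/5,T:-6/5):155/32)
total length: 781/16

1/8,23/8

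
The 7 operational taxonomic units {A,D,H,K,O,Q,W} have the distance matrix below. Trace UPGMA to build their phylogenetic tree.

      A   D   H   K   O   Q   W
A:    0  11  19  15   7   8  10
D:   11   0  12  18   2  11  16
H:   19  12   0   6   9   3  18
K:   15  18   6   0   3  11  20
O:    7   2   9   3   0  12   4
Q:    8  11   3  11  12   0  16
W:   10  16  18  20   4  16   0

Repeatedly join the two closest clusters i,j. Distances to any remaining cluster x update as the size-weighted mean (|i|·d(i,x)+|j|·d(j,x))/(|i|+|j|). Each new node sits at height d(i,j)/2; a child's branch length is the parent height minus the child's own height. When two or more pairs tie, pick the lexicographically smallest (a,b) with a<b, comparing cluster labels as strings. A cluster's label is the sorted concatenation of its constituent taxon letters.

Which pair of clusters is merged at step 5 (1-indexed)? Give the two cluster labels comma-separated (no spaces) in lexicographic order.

ADO,W

iteration 1: select D,O (d=2); attach at lengths (1, 1); label the merged cluster DO
  updated: d(A,DO)=9, d(DO,H)=21/2, d(DO,K)=21/2, d(DO,Q)=23/2, d(DO,W)=10
iteration 2: select H,Q (d=3); attach at lengths (3/2, 3/2); label the merged cluster HQ
  updated: d(A,HQ)=27/2, d(DO,HQ)=11, d(HQ,K)=17/2, d(HQ,W)=17
iteration 3: select HQ,K (d=17/2); attach at lengths (11/4, 17/4); label the merged cluster HKQ
  updated: d(A,HKQ)=14, d(DO,HKQ)=65/6, d(HKQ,W)=18
iteration 4: select A,DO (d=9); attach at lengths (9/2, 7/2); label the merged cluster ADO
  updated: d(ADO,HKQ)=107/9, d(ADO,W)=10
iteration 5: select ADO,W (d=10); attach at lengths (1/2, 5); label the merged cluster ADOW
  updated: d(ADOW,HKQ)=161/12
iteration 6: select ADOW,HKQ (d=161/12); attach at lengths (41/24, 59/24); label the merged cluster ADHKOQW
final tree: (((A:9/2,(D:1,O:1):7/2):1/2,W:5):41/24,((H:3/2,Q:3/2):11/4,K:17/4):59/24)
total length: 89/3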